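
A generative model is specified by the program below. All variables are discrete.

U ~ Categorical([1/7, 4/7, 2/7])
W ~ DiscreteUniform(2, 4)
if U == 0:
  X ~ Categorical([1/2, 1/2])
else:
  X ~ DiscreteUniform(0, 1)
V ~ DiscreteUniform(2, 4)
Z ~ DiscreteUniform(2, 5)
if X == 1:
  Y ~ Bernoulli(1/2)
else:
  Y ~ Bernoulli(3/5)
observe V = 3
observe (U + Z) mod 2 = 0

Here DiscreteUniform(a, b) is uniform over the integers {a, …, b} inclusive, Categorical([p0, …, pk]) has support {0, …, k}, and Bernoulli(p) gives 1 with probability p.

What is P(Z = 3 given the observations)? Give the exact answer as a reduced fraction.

Enumerate traces; 72 have nonzero weight after conditioning:
  (U=0, W=2, X=0, V=3, Z=2, Y=0) weight 1/1260
  (U=0, W=2, X=0, V=3, Z=2, Y=1) weight 1/840
  (U=0, W=2, X=0, V=3, Z=4, Y=0) weight 1/1260
  (U=0, W=2, X=0, V=3, Z=4, Y=1) weight 1/840
  (U=0, W=2, X=1, V=3, Z=2, Y=0) weight 1/1008
  (U=0, W=2, X=1, V=3, Z=2, Y=1) weight 1/1008
  (U=0, W=2, X=1, V=3, Z=4, Y=0) weight 1/1008
  (U=0, W=2, X=1, V=3, Z=4, Y=1) weight 1/1008
  (U=1, W=2, X=0, V=3, Z=3, Y=0) weight 1/315
  (U=1, W=2, X=0, V=3, Z=5, Y=0) weight 1/315
  … 62 more
Group by Z:
  weight(Z=2) = 1/28
  weight(Z=3) = 1/21
  weight(Z=4) = 1/28
  weight(Z=5) = 1/21
Total weight = 1/28 + 1/21 + 1/28 + 1/21 = 1/6
P(Z=2 | obs) = 1/28 / 1/6 = 3/14
P(Z=3 | obs) = 1/21 / 1/6 = 2/7
P(Z=4 | obs) = 1/28 / 1/6 = 3/14
P(Z=5 | obs) = 1/21 / 1/6 = 2/7

P(Z = 3 | obs) = 2/7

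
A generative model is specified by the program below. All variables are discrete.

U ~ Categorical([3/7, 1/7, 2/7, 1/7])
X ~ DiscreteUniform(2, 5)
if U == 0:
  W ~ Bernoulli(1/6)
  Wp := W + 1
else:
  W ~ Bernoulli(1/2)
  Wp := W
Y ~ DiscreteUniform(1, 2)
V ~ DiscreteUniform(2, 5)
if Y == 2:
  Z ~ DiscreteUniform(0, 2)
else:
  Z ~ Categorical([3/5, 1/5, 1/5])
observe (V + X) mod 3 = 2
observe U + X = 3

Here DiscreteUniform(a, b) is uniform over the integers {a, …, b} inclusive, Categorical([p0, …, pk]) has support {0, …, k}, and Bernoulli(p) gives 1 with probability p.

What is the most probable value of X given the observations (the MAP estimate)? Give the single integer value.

argmax_v P(X = v | obs) = 3

Enumerate traces; 36 have nonzero weight after conditioning:
  (U=0, X=3, W=0, Y=1, V=2, Z=0) weight 3/448
  (U=0, X=3, W=0, Y=1, V=2, Z=1) weight 1/448
  (U=0, X=3, W=0, Y=1, V=2, Z=2) weight 1/448
  (U=0, X=3, W=0, Y=1, V=5, Z=0) weight 3/448
  (U=0, X=3, W=0, Y=1, V=5, Z=1) weight 1/448
  (U=0, X=3, W=0, Y=1, V=5, Z=2) weight 1/448
  (U=0, X=3, W=0, Y=2, V=2, Z=0) weight 5/1344
  (U=0, X=3, W=0, Y=2, V=2, Z=1) weight 5/1344
  (U=1, X=2, W=0, Y=1, V=3, Z=0) weight 3/2240
  … 27 more
Group by X:
  weight(X=2) = 1/112
  weight(X=3) = 3/56
Total weight = 1/112 + 3/56 = 1/16
P(X=2 | obs) = 1/112 / 1/16 = 1/7
P(X=3 | obs) = 3/56 / 1/16 = 6/7
argmax = 3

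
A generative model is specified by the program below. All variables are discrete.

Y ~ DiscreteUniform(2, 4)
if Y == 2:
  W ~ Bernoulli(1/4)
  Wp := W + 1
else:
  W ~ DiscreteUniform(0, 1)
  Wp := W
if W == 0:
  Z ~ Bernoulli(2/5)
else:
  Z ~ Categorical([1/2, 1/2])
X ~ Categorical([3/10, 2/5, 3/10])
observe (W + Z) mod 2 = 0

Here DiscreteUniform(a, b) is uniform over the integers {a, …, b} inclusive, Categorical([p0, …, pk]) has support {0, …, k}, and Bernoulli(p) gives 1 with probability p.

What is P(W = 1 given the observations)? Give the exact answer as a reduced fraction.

Enumerate traces; 18 have nonzero weight after conditioning:
  (Y=2, W=0, Z=0, X=0) weight 9/200
  (Y=2, W=0, Z=0, X=1) weight 3/50
  (Y=2, W=0, Z=0, X=2) weight 9/200
  (Y=2, W=1, Z=1, X=0) weight 1/80
  (Y=2, W=1, Z=1, X=1) weight 1/60
  (Y=2, W=1, Z=1, X=2) weight 1/80
  (Y=3, W=0, Z=0, X=0) weight 3/100
  (Y=3, W=0, Z=0, X=1) weight 1/25
  … 10 more
Group by W:
  weight(W=0) = 7/20
  weight(W=1) = 5/24
Total weight = 7/20 + 5/24 = 67/120
P(W=0 | obs) = 7/20 / 67/120 = 42/67
P(W=1 | obs) = 5/24 / 67/120 = 25/67

P(W = 1 | obs) = 25/67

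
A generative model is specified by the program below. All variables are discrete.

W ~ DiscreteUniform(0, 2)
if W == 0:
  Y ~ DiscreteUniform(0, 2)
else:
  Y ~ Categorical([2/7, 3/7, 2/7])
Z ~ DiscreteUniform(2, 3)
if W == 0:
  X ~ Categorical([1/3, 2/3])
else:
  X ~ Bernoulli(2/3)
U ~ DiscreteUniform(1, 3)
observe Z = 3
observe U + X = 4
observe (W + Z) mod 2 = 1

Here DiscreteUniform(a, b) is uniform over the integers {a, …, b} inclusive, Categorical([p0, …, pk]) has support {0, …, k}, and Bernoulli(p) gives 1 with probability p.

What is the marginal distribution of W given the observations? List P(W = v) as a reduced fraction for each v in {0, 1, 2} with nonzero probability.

Enumerate traces; 6 have nonzero weight after conditioning:
  (W=0, Y=0, Z=3, X=1, U=3) weight 1/81
  (W=0, Y=1, Z=3, X=1, U=3) weight 1/81
  (W=0, Y=2, Z=3, X=1, U=3) weight 1/81
  (W=2, Y=0, Z=3, X=1, U=3) weight 2/189
  (W=2, Y=1, Z=3, X=1, U=3) weight 1/63
  (W=2, Y=2, Z=3, X=1, U=3) weight 2/189
Group by W:
  weight(W=0) = 1/27
  weight(W=2) = 1/27
Total weight = 1/27 + 1/27 = 2/27
P(W=0 | obs) = 1/27 / 2/27 = 1/2
P(W=2 | obs) = 1/27 / 2/27 = 1/2

P(W=0) = 1/2, P(W=2) = 1/2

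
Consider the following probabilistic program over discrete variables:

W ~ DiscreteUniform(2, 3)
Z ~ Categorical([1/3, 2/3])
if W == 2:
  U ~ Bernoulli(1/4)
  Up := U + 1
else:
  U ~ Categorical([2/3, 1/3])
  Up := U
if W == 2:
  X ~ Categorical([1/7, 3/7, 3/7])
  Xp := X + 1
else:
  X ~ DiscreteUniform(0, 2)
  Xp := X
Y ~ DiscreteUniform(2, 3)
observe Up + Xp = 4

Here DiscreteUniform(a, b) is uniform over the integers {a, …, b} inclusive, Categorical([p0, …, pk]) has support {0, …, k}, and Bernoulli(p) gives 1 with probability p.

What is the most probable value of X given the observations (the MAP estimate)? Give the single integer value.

Enumerate traces; 8 have nonzero weight after conditioning:
  (W=2, Z=0, U=0, X=2, Y=2) weight 3/112
  (W=2, Z=0, U=0, X=2, Y=3) weight 3/112
  (W=2, Z=0, U=1, X=1, Y=2) weight 1/112
  (W=2, Z=0, U=1, X=1, Y=3) weight 1/112
  (W=2, Z=1, U=0, X=2, Y=2) weight 3/56
  (W=2, Z=1, U=0, X=2, Y=3) weight 3/56
  (W=2, Z=1, U=1, X=1, Y=2) weight 1/56
  (W=2, Z=1, U=1, X=1, Y=3) weight 1/56
Group by X:
  weight(X=1) = 3/56
  weight(X=2) = 9/56
Total weight = 3/56 + 9/56 = 3/14
P(X=1 | obs) = 3/56 / 3/14 = 1/4
P(X=2 | obs) = 9/56 / 3/14 = 3/4
argmax = 2

argmax_v P(X = v | obs) = 2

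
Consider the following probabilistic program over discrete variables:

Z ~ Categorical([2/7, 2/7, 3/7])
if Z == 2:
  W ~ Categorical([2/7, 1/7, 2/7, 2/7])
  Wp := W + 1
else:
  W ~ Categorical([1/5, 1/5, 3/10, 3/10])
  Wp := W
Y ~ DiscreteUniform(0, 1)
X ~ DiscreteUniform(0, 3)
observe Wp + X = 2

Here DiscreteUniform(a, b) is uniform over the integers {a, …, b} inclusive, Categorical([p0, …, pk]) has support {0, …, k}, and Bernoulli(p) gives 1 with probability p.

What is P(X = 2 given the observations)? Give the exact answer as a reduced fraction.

Enumerate traces; 16 have nonzero weight after conditioning:
  (Z=0, W=0, Y=0, X=2) weight 1/140
  (Z=0, W=0, Y=1, X=2) weight 1/140
  (Z=0, W=1, Y=0, X=1) weight 1/140
  (Z=0, W=1, Y=1, X=1) weight 1/140
  (Z=0, W=2, Y=0, X=0) weight 3/280
  (Z=0, W=2, Y=1, X=0) weight 3/280
  (Z=1, W=0, Y=0, X=2) weight 1/140
  (Z=1, W=0, Y=1, X=2) weight 1/140
  … 8 more
Group by X:
  weight(X=0) = 57/980
  weight(X=1) = 29/490
  weight(X=2) = 1/35
Total weight = 57/980 + 29/490 + 1/35 = 143/980
P(X=0 | obs) = 57/980 / 143/980 = 57/143
P(X=1 | obs) = 29/490 / 143/980 = 58/143
P(X=2 | obs) = 1/35 / 143/980 = 28/143

P(X = 2 | obs) = 28/143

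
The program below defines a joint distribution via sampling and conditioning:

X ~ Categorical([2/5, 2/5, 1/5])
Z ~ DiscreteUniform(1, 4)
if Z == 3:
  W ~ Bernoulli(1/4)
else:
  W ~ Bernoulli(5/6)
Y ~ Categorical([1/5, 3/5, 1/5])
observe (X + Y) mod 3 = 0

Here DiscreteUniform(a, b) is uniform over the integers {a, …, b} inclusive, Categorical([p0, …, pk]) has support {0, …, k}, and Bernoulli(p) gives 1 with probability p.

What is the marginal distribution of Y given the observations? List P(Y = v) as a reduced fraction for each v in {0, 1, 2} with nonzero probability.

P(Y=0) = 2/7, P(Y=1) = 3/7, P(Y=2) = 2/7

Enumerate traces; 24 have nonzero weight after conditioning:
  (X=0, Z=1, W=0, Y=0) weight 1/300
  (X=0, Z=1, W=1, Y=0) weight 1/60
  (X=0, Z=2, W=0, Y=0) weight 1/300
  (X=0, Z=2, W=1, Y=0) weight 1/60
  (X=0, Z=3, W=0, Y=0) weight 3/200
  (X=0, Z=3, W=1, Y=0) weight 1/200
  (X=0, Z=4, W=0, Y=0) weight 1/300
  (X=0, Z=4, W=1, Y=0) weight 1/60
  (X=1, Z=1, W=0, Y=2) weight 1/300
  (X=2, Z=1, W=0, Y=1) weight 1/200
  … 14 more
Group by Y:
  weight(Y=0) = 2/25
  weight(Y=1) = 3/25
  weight(Y=2) = 2/25
Total weight = 2/25 + 3/25 + 2/25 = 7/25
P(Y=0 | obs) = 2/25 / 7/25 = 2/7
P(Y=1 | obs) = 3/25 / 7/25 = 3/7
P(Y=2 | obs) = 2/25 / 7/25 = 2/7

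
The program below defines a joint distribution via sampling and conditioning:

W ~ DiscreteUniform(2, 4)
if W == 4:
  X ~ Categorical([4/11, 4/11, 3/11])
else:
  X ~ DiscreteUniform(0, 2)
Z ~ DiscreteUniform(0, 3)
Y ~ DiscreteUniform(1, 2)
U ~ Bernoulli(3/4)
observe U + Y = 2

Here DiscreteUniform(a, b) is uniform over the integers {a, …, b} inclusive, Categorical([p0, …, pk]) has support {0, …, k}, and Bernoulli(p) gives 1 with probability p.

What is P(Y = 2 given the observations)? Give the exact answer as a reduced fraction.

Enumerate traces; 72 have nonzero weight after conditioning:
  (W=2, X=0, Z=0, Y=1, U=1) weight 1/96
  (W=2, X=0, Z=0, Y=2, U=0) weight 1/288
  (W=2, X=0, Z=1, Y=1, U=1) weight 1/96
  (W=2, X=0, Z=1, Y=2, U=0) weight 1/288
  (W=2, X=0, Z=2, Y=1, U=1) weight 1/96
  (W=2, X=0, Z=2, Y=2, U=0) weight 1/288
  (W=2, X=0, Z=3, Y=1, U=1) weight 1/96
  (W=2, X=0, Z=3, Y=2, U=0) weight 1/288
  … 64 more
Group by Y:
  weight(Y=1) = 3/8
  weight(Y=2) = 1/8
Total weight = 3/8 + 1/8 = 1/2
P(Y=1 | obs) = 3/8 / 1/2 = 3/4
P(Y=2 | obs) = 1/8 / 1/2 = 1/4

P(Y = 2 | obs) = 1/4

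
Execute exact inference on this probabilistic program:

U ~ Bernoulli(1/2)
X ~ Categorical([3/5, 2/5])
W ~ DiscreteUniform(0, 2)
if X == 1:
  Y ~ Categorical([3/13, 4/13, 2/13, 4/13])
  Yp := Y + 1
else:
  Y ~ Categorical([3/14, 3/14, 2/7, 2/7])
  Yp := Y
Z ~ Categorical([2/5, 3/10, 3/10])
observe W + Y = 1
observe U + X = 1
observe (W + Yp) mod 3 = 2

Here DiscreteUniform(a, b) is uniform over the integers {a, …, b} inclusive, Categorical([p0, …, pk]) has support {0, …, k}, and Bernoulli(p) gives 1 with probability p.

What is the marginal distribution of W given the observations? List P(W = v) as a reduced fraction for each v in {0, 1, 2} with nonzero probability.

P(W=0) = 4/7, P(W=1) = 3/7

Enumerate traces; 6 have nonzero weight after conditioning:
  (U=0, X=1, W=0, Y=1, Z=0) weight 8/975
  (U=0, X=1, W=0, Y=1, Z=1) weight 2/325
  (U=0, X=1, W=0, Y=1, Z=2) weight 2/325
  (U=0, X=1, W=1, Y=0, Z=0) weight 2/325
  (U=0, X=1, W=1, Y=0, Z=1) weight 3/650
  (U=0, X=1, W=1, Y=0, Z=2) weight 3/650
Group by W:
  weight(W=0) = 4/195
  weight(W=1) = 1/65
Total weight = 4/195 + 1/65 = 7/195
P(W=0 | obs) = 4/195 / 7/195 = 4/7
P(W=1 | obs) = 1/65 / 7/195 = 3/7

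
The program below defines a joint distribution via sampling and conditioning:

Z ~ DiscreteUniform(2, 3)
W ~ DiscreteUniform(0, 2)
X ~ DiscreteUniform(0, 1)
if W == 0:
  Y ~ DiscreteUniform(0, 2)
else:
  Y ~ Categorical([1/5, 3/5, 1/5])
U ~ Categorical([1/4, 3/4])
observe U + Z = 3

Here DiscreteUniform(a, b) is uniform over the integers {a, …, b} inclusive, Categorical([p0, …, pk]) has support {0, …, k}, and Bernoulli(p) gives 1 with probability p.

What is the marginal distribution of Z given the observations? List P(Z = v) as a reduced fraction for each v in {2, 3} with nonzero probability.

P(Z=2) = 3/4, P(Z=3) = 1/4

Enumerate traces; 36 have nonzero weight after conditioning:
  (Z=2, W=0, X=0, Y=0, U=1) weight 1/48
  (Z=2, W=0, X=0, Y=1, U=1) weight 1/48
  (Z=2, W=0, X=0, Y=2, U=1) weight 1/48
  (Z=2, W=0, X=1, Y=0, U=1) weight 1/48
  (Z=2, W=0, X=1, Y=1, U=1) weight 1/48
  (Z=2, W=0, X=1, Y=2, U=1) weight 1/48
  (Z=2, W=1, X=0, Y=0, U=1) weight 1/80
  (Z=2, W=1, X=0, Y=1, U=1) weight 3/80
  (Z=3, W=0, X=0, Y=0, U=0) weight 1/144
  … 27 more
Group by Z:
  weight(Z=2) = 3/8
  weight(Z=3) = 1/8
Total weight = 3/8 + 1/8 = 1/2
P(Z=2 | obs) = 3/8 / 1/2 = 3/4
P(Z=3 | obs) = 1/8 / 1/2 = 1/4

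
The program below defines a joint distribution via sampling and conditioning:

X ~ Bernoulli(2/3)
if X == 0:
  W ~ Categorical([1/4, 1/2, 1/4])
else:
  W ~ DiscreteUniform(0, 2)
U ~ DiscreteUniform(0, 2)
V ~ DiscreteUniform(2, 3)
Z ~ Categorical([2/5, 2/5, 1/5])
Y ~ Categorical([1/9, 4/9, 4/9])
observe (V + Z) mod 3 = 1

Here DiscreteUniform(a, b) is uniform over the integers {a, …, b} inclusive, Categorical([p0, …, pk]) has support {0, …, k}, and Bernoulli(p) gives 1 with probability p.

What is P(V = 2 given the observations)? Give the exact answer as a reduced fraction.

Enumerate traces; 108 have nonzero weight after conditioning:
  (X=0, W=0, U=0, V=2, Z=2, Y=0) weight 1/3240
  (X=0, W=0, U=0, V=2, Z=2, Y=1) weight 1/810
  (X=0, W=0, U=0, V=2, Z=2, Y=2) weight 1/810
  (X=0, W=0, U=0, V=3, Z=1, Y=0) weight 1/1620
  (X=0, W=0, U=0, V=3, Z=1, Y=1) weight 1/405
  (X=0, W=0, U=0, V=3, Z=1, Y=2) weight 1/405
  (X=0, W=0, U=1, V=2, Z=2, Y=0) weight 1/3240
  (X=0, W=0, U=1, V=2, Z=2, Y=1) weight 1/810
  … 100 more
Group by V:
  weight(V=2) = 1/10
  weight(V=3) = 1/5
Total weight = 1/10 + 1/5 = 3/10
P(V=2 | obs) = 1/10 / 3/10 = 1/3
P(V=3 | obs) = 1/5 / 3/10 = 2/3

P(V = 2 | obs) = 1/3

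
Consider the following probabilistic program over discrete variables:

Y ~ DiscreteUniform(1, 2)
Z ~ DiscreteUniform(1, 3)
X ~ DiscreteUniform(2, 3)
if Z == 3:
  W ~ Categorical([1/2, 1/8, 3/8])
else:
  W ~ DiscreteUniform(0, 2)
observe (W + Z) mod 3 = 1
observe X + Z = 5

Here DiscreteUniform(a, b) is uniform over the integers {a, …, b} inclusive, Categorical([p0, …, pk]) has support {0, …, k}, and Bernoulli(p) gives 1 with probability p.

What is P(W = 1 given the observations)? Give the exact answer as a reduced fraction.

Enumerate traces; 4 have nonzero weight after conditioning:
  (Y=1, Z=2, X=3, W=2) weight 1/36
  (Y=1, Z=3, X=2, W=1) weight 1/96
  (Y=2, Z=2, X=3, W=2) weight 1/36
  (Y=2, Z=3, X=2, W=1) weight 1/96
Group by W:
  weight(W=1) = 1/48
  weight(W=2) = 1/18
Total weight = 1/48 + 1/18 = 11/144
P(W=1 | obs) = 1/48 / 11/144 = 3/11
P(W=2 | obs) = 1/18 / 11/144 = 8/11

P(W = 1 | obs) = 3/11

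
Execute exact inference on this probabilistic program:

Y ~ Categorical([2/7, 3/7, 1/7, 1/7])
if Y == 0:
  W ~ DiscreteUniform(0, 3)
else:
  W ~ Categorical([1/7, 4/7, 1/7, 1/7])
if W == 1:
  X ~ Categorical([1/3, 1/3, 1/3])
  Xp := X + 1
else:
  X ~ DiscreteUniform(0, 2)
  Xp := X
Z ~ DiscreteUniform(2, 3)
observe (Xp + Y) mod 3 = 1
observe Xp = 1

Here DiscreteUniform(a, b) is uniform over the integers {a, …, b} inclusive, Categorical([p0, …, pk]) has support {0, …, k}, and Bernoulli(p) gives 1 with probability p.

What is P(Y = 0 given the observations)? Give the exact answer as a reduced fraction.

Enumerate traces; 16 have nonzero weight after conditioning:
  (Y=0, W=0, X=1, Z=2) weight 1/84
  (Y=0, W=0, X=1, Z=3) weight 1/84
  (Y=0, W=1, X=0, Z=2) weight 1/84
  (Y=0, W=1, X=0, Z=3) weight 1/84
  (Y=0, W=2, X=1, Z=2) weight 1/84
  (Y=0, W=2, X=1, Z=3) weight 1/84
  (Y=0, W=3, X=1, Z=2) weight 1/84
  (Y=0, W=3, X=1, Z=3) weight 1/84
  (Y=3, W=0, X=1, Z=2) weight 1/294
  … 7 more
Group by Y:
  weight(Y=0) = 2/21
  weight(Y=3) = 1/21
Total weight = 2/21 + 1/21 = 1/7
P(Y=0 | obs) = 2/21 / 1/7 = 2/3
P(Y=3 | obs) = 1/21 / 1/7 = 1/3

P(Y = 0 | obs) = 2/3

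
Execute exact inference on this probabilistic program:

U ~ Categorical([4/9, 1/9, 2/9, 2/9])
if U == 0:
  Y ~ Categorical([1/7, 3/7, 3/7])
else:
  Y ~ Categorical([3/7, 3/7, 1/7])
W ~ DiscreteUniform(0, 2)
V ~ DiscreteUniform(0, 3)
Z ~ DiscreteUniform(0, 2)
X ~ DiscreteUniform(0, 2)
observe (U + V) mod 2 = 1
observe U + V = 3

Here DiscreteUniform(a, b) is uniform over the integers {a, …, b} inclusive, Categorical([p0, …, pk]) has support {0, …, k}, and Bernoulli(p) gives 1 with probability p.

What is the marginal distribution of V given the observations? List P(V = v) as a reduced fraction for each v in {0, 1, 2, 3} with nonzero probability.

Enumerate traces; 324 have nonzero weight after conditioning:
  (U=0, Y=0, W=0, V=3, Z=0, X=0) weight 1/1701
  (U=0, Y=0, W=0, V=3, Z=0, X=1) weight 1/1701
  (U=0, Y=0, W=0, V=3, Z=0, X=2) weight 1/1701
  (U=0, Y=0, W=0, V=3, Z=1, X=0) weight 1/1701
  (U=0, Y=0, W=0, V=3, Z=1, X=1) weight 1/1701
  (U=0, Y=0, W=0, V=3, Z=1, X=2) weight 1/1701
  (U=0, Y=0, W=0, V=3, Z=2, X=0) weight 1/1701
  (U=0, Y=0, W=0, V=3, Z=2, X=1) weight 1/1701
  (U=1, Y=0, W=0, V=2, Z=0, X=0) weight 1/2268
  (U=2, Y=0, W=0, V=1, Z=0, X=0) weight 1/1134
  … 314 more
Group by V:
  weight(V=0) = 1/18
  weight(V=1) = 1/18
  weight(V=2) = 1/36
  weight(V=3) = 1/9
Total weight = 1/18 + 1/18 + 1/36 + 1/9 = 1/4
P(V=0 | obs) = 1/18 / 1/4 = 2/9
P(V=1 | obs) = 1/18 / 1/4 = 2/9
P(V=2 | obs) = 1/36 / 1/4 = 1/9
P(V=3 | obs) = 1/9 / 1/4 = 4/9

P(V=0) = 2/9, P(V=1) = 2/9, P(V=2) = 1/9, P(V=3) = 4/9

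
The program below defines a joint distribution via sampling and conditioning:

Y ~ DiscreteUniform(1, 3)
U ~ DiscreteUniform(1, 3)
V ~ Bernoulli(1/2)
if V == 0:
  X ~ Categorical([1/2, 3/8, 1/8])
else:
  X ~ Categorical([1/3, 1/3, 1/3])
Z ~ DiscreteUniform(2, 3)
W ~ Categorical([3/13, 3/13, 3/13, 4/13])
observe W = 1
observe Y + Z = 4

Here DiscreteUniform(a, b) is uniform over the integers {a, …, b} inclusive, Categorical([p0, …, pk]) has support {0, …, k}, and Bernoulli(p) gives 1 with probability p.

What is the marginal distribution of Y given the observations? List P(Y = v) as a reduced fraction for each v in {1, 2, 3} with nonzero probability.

P(Y=1) = 1/2, P(Y=2) = 1/2

Enumerate traces; 36 have nonzero weight after conditioning:
  (Y=1, U=1, V=0, X=0, Z=3, W=1) weight 1/312
  (Y=1, U=1, V=0, X=1, Z=3, W=1) weight 1/416
  (Y=1, U=1, V=0, X=2, Z=3, W=1) weight 1/1248
  (Y=1, U=1, V=1, X=0, Z=3, W=1) weight 1/468
  (Y=1, U=1, V=1, X=1, Z=3, W=1) weight 1/468
  (Y=1, U=1, V=1, X=2, Z=3, W=1) weight 1/468
  (Y=1, U=2, V=0, X=0, Z=3, W=1) weight 1/312
  (Y=1, U=2, V=0, X=1, Z=3, W=1) weight 1/416
  (Y=2, U=1, V=0, X=0, Z=2, W=1) weight 1/312
  … 27 more
Group by Y:
  weight(Y=1) = 1/26
  weight(Y=2) = 1/26
Total weight = 1/26 + 1/26 = 1/13
P(Y=1 | obs) = 1/26 / 1/13 = 1/2
P(Y=2 | obs) = 1/26 / 1/13 = 1/2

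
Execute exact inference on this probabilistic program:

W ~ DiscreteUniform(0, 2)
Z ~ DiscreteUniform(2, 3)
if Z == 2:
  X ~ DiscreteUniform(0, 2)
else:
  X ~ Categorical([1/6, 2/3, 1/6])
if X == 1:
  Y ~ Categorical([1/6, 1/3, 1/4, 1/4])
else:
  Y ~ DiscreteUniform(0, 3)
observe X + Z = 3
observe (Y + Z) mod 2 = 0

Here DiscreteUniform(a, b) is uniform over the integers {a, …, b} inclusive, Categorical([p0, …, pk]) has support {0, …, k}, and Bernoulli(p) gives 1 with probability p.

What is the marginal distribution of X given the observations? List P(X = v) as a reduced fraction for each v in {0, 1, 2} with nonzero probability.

Enumerate traces; 12 have nonzero weight after conditioning:
  (W=0, Z=2, X=1, Y=0) weight 1/108
  (W=0, Z=2, X=1, Y=2) weight 1/72
  (W=0, Z=3, X=0, Y=1) weight 1/144
  (W=0, Z=3, X=0, Y=3) weight 1/144
  (W=1, Z=2, X=1, Y=0) weight 1/108
  (W=1, Z=2, X=1, Y=2) weight 1/72
  (W=1, Z=3, X=0, Y=1) weight 1/144
  (W=1, Z=3, X=0, Y=3) weight 1/144
  … 4 more
Group by X:
  weight(X=0) = 1/24
  weight(X=1) = 5/72
Total weight = 1/24 + 5/72 = 1/9
P(X=0 | obs) = 1/24 / 1/9 = 3/8
P(X=1 | obs) = 5/72 / 1/9 = 5/8

P(X=0) = 3/8, P(X=1) = 5/8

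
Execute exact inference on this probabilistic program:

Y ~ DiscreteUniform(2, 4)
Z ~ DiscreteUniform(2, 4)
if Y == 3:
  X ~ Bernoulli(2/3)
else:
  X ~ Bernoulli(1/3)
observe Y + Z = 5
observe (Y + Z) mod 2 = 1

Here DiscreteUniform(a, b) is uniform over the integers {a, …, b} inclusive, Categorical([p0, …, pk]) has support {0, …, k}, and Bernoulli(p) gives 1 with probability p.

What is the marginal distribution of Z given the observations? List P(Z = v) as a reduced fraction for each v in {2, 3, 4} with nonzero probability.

P(Z=2) = 1/2, P(Z=3) = 1/2

Enumerate traces; 4 have nonzero weight after conditioning:
  (Y=2, Z=3, X=0) weight 2/27
  (Y=2, Z=3, X=1) weight 1/27
  (Y=3, Z=2, X=0) weight 1/27
  (Y=3, Z=2, X=1) weight 2/27
Group by Z:
  weight(Z=2) = 1/9
  weight(Z=3) = 1/9
Total weight = 1/9 + 1/9 = 2/9
P(Z=2 | obs) = 1/9 / 2/9 = 1/2
P(Z=3 | obs) = 1/9 / 2/9 = 1/2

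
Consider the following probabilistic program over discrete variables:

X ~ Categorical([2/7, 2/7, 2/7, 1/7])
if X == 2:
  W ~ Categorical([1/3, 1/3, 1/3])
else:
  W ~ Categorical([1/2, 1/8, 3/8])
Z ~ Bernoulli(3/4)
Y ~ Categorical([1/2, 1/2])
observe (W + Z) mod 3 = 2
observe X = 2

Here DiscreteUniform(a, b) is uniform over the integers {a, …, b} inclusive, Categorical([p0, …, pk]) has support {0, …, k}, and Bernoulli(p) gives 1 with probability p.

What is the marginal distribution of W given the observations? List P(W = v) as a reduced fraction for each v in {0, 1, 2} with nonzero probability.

P(W=1) = 3/4, P(W=2) = 1/4

Enumerate traces; 4 have nonzero weight after conditioning:
  (X=2, W=1, Z=1, Y=0) weight 1/28
  (X=2, W=1, Z=1, Y=1) weight 1/28
  (X=2, W=2, Z=0, Y=0) weight 1/84
  (X=2, W=2, Z=0, Y=1) weight 1/84
Group by W:
  weight(W=1) = 1/14
  weight(W=2) = 1/42
Total weight = 1/14 + 1/42 = 2/21
P(W=1 | obs) = 1/14 / 2/21 = 3/4
P(W=2 | obs) = 1/42 / 2/21 = 1/4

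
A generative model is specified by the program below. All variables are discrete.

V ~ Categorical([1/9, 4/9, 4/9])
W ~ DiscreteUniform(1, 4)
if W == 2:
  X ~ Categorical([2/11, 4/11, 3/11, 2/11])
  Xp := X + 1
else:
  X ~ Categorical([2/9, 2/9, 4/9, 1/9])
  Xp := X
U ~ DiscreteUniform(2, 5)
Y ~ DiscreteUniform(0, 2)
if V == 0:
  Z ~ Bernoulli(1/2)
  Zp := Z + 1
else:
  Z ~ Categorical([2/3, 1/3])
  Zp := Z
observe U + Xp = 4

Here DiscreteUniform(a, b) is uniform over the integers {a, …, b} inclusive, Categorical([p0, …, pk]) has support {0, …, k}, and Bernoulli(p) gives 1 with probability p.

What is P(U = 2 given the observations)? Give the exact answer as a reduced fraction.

P(U = 2 | obs) = 28/53

Enumerate traces; 198 have nonzero weight after conditioning:
  (V=0, W=1, X=0, U=4, Y=0, Z=0) weight 1/3888
  (V=0, W=1, X=0, U=4, Y=0, Z=1) weight 1/3888
  (V=0, W=1, X=0, U=4, Y=1, Z=0) weight 1/3888
  (V=0, W=1, X=0, U=4, Y=1, Z=1) weight 1/3888
  (V=0, W=1, X=0, U=4, Y=2, Z=0) weight 1/3888
  (V=0, W=1, X=0, U=4, Y=2, Z=1) weight 1/3888
  (V=0, W=1, X=1, U=3, Y=0, Z=0) weight 1/3888
  (V=0, W=1, X=1, U=3, Y=0, Z=1) weight 1/3888
  (V=0, W=1, X=2, U=2, Y=0, Z=0) weight 1/1944
  … 189 more
Group by U:
  weight(U=2) = 7/66
  weight(U=3) = 7/132
  weight(U=4) = 1/24
Total weight = 7/66 + 7/132 + 1/24 = 53/264
P(U=2 | obs) = 7/66 / 53/264 = 28/53
P(U=3 | obs) = 7/132 / 53/264 = 14/53
P(U=4 | obs) = 1/24 / 53/264 = 11/53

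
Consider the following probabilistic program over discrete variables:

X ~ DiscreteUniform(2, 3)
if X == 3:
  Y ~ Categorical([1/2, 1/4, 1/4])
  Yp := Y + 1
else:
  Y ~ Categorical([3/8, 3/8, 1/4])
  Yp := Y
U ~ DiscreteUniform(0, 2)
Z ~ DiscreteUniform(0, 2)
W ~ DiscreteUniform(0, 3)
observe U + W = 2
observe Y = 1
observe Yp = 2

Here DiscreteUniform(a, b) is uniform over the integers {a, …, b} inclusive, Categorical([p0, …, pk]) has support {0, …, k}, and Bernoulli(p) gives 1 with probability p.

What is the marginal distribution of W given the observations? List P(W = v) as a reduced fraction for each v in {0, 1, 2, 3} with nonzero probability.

P(W=0) = 1/3, P(W=1) = 1/3, P(W=2) = 1/3

Enumerate traces; 9 have nonzero weight after conditioning:
  (X=3, Y=1, U=0, Z=0, W=2) weight 1/288
  (X=3, Y=1, U=0, Z=1, W=2) weight 1/288
  (X=3, Y=1, U=0, Z=2, W=2) weight 1/288
  (X=3, Y=1, U=1, Z=0, W=1) weight 1/288
  (X=3, Y=1, U=1, Z=1, W=1) weight 1/288
  (X=3, Y=1, U=1, Z=2, W=1) weight 1/288
  (X=3, Y=1, U=2, Z=0, W=0) weight 1/288
  (X=3, Y=1, U=2, Z=1, W=0) weight 1/288
  … 1 more
Group by W:
  weight(W=0) = 1/96
  weight(W=1) = 1/96
  weight(W=2) = 1/96
Total weight = 1/96 + 1/96 + 1/96 = 1/32
P(W=0 | obs) = 1/96 / 1/32 = 1/3
P(W=1 | obs) = 1/96 / 1/32 = 1/3
P(W=2 | obs) = 1/96 / 1/32 = 1/3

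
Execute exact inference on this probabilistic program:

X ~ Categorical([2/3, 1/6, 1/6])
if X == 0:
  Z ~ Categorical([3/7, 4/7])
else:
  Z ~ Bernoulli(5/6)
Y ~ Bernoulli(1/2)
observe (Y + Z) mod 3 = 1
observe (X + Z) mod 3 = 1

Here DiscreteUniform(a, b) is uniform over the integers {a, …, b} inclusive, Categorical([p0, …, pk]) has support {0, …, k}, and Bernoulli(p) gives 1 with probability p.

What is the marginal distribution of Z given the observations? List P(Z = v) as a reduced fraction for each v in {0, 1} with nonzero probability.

P(Z=0) = 7/103, P(Z=1) = 96/103

Enumerate traces; 2 have nonzero weight after conditioning:
  (X=0, Z=1, Y=0) weight 4/21
  (X=1, Z=0, Y=1) weight 1/72
Group by Z:
  weight(Z=0) = 1/72
  weight(Z=1) = 4/21
Total weight = 1/72 + 4/21 = 103/504
P(Z=0 | obs) = 1/72 / 103/504 = 7/103
P(Z=1 | obs) = 4/21 / 103/504 = 96/103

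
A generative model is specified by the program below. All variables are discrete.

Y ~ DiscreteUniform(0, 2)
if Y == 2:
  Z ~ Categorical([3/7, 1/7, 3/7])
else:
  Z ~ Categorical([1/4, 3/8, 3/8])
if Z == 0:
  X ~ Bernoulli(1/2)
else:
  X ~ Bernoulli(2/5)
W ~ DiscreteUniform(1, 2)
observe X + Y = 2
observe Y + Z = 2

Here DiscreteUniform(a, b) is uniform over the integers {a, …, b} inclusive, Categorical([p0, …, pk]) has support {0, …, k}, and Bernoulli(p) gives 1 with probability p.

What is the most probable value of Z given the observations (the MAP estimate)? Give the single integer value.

Enumerate traces; 4 have nonzero weight after conditioning:
  (Y=1, Z=1, X=1, W=1) weight 1/40
  (Y=1, Z=1, X=1, W=2) weight 1/40
  (Y=2, Z=0, X=0, W=1) weight 1/28
  (Y=2, Z=0, X=0, W=2) weight 1/28
Group by Z:
  weight(Z=0) = 1/14
  weight(Z=1) = 1/20
Total weight = 1/14 + 1/20 = 17/140
P(Z=0 | obs) = 1/14 / 17/140 = 10/17
P(Z=1 | obs) = 1/20 / 17/140 = 7/17
argmax = 0

argmax_v P(Z = v | obs) = 0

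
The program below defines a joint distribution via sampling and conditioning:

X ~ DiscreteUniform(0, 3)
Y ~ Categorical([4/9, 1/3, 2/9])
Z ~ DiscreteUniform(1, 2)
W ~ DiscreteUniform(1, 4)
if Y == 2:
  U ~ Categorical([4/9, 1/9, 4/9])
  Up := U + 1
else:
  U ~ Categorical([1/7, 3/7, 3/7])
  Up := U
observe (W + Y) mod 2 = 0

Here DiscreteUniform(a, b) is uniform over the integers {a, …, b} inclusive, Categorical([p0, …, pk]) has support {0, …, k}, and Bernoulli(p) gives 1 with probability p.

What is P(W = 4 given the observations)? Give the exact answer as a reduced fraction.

P(W = 4 | obs) = 1/3

Enumerate traces; 144 have nonzero weight after conditioning:
  (X=0, Y=0, Z=1, W=2, U=0) weight 1/504
  (X=0, Y=0, Z=1, W=2, U=1) weight 1/168
  (X=0, Y=0, Z=1, W=2, U=2) weight 1/168
  (X=0, Y=0, Z=1, W=4, U=0) weight 1/504
  (X=0, Y=0, Z=1, W=4, U=1) weight 1/168
  (X=0, Y=0, Z=1, W=4, U=2) weight 1/168
  (X=0, Y=0, Z=2, W=2, U=0) weight 1/504
  (X=0, Y=0, Z=2, W=2, U=1) weight 1/168
  (X=0, Y=1, Z=1, W=1, U=0) weight 1/672
  (X=0, Y=1, Z=1, W=3, U=0) weight 1/672
  … 134 more
Group by W:
  weight(W=1) = 1/12
  weight(W=2) = 1/6
  weight(W=3) = 1/12
  weight(W=4) = 1/6
Total weight = 1/12 + 1/6 + 1/12 + 1/6 = 1/2
P(W=1 | obs) = 1/12 / 1/2 = 1/6
P(W=2 | obs) = 1/6 / 1/2 = 1/3
P(W=3 | obs) = 1/12 / 1/2 = 1/6
P(W=4 | obs) = 1/6 / 1/2 = 1/3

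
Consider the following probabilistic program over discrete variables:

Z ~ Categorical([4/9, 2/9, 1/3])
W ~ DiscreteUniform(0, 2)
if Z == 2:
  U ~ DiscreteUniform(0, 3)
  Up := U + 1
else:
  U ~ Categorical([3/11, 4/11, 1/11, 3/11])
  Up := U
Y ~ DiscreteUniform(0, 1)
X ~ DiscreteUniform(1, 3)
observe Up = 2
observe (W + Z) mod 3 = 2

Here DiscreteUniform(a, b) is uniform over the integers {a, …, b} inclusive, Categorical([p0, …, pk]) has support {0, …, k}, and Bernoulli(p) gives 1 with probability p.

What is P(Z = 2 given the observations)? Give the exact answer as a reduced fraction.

Enumerate traces; 18 have nonzero weight after conditioning:
  (Z=0, W=2, U=2, Y=0, X=1) weight 2/891
  (Z=0, W=2, U=2, Y=0, X=2) weight 2/891
  (Z=0, W=2, U=2, Y=0, X=3) weight 2/891
  (Z=0, W=2, U=2, Y=1, X=1) weight 2/891
  (Z=0, W=2, U=2, Y=1, X=2) weight 2/891
  (Z=0, W=2, U=2, Y=1, X=3) weight 2/891
  (Z=1, W=1, U=2, Y=0, X=1) weight 1/891
  (Z=1, W=1, U=2, Y=0, X=2) weight 1/891
  (Z=2, W=0, U=1, Y=0, X=1) weight 1/216
  … 9 more
Group by Z:
  weight(Z=0) = 4/297
  weight(Z=1) = 2/297
  weight(Z=2) = 1/36
Total weight = 4/297 + 2/297 + 1/36 = 19/396
P(Z=0 | obs) = 4/297 / 19/396 = 16/57
P(Z=1 | obs) = 2/297 / 19/396 = 8/57
P(Z=2 | obs) = 1/36 / 19/396 = 11/19

P(Z = 2 | obs) = 11/19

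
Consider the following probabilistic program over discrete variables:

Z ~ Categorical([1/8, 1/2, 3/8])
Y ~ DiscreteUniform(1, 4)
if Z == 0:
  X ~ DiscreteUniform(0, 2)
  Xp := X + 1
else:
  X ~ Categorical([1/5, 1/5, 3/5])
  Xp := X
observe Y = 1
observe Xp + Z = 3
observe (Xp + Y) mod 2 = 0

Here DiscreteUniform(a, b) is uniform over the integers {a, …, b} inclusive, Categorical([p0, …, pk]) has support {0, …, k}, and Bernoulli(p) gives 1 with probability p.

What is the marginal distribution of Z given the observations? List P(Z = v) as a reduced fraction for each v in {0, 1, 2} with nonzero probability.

Enumerate traces; 2 have nonzero weight after conditioning:
  (Z=0, Y=1, X=2) weight 1/96
  (Z=2, Y=1, X=1) weight 3/160
Group by Z:
  weight(Z=0) = 1/96
  weight(Z=2) = 3/160
Total weight = 1/96 + 3/160 = 7/240
P(Z=0 | obs) = 1/96 / 7/240 = 5/14
P(Z=2 | obs) = 3/160 / 7/240 = 9/14

P(Z=0) = 5/14, P(Z=2) = 9/14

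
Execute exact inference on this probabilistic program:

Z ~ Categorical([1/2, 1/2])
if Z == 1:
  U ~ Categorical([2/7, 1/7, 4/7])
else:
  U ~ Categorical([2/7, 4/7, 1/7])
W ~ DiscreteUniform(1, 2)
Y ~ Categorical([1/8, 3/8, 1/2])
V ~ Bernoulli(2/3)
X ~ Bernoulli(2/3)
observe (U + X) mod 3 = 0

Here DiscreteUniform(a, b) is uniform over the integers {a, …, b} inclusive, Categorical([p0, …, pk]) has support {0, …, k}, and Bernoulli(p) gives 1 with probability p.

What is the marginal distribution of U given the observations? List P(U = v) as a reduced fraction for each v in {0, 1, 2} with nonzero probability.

P(U=0) = 2/7, P(U=2) = 5/7

Enumerate traces; 48 have nonzero weight after conditioning:
  (Z=0, U=0, W=1, Y=0, V=0, X=0) weight 1/1008
  (Z=0, U=0, W=1, Y=0, V=1, X=0) weight 1/504
  (Z=0, U=0, W=1, Y=1, V=0, X=0) weight 1/336
  (Z=0, U=0, W=1, Y=1, V=1, X=0) weight 1/168
  (Z=0, U=0, W=1, Y=2, V=0, X=0) weight 1/252
  (Z=0, U=0, W=1, Y=2, V=1, X=0) weight 1/126
  (Z=0, U=0, W=2, Y=0, V=0, X=0) weight 1/1008
  (Z=0, U=0, W=2, Y=0, V=1, X=0) weight 1/504
  (Z=0, U=2, W=1, Y=0, V=0, X=1) weight 1/1008
  … 39 more
Group by U:
  weight(U=0) = 2/21
  weight(U=2) = 5/21
Total weight = 2/21 + 5/21 = 1/3
P(U=0 | obs) = 2/21 / 1/3 = 2/7
P(U=2 | obs) = 5/21 / 1/3 = 5/7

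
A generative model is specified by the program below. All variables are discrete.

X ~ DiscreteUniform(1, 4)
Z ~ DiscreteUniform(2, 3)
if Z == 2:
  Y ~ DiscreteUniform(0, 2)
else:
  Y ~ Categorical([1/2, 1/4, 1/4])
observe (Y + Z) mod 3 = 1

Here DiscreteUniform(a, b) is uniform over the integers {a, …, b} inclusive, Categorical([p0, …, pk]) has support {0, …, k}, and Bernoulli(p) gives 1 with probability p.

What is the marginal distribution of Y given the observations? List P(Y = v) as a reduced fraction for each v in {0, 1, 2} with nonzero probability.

P(Y=1) = 3/7, P(Y=2) = 4/7

Enumerate traces; 8 have nonzero weight after conditioning:
  (X=1, Z=2, Y=2) weight 1/24
  (X=1, Z=3, Y=1) weight 1/32
  (X=2, Z=2, Y=2) weight 1/24
  (X=2, Z=3, Y=1) weight 1/32
  (X=3, Z=2, Y=2) weight 1/24
  (X=3, Z=3, Y=1) weight 1/32
  (X=4, Z=2, Y=2) weight 1/24
  (X=4, Z=3, Y=1) weight 1/32
Group by Y:
  weight(Y=1) = 1/8
  weight(Y=2) = 1/6
Total weight = 1/8 + 1/6 = 7/24
P(Y=1 | obs) = 1/8 / 7/24 = 3/7
P(Y=2 | obs) = 1/6 / 7/24 = 4/7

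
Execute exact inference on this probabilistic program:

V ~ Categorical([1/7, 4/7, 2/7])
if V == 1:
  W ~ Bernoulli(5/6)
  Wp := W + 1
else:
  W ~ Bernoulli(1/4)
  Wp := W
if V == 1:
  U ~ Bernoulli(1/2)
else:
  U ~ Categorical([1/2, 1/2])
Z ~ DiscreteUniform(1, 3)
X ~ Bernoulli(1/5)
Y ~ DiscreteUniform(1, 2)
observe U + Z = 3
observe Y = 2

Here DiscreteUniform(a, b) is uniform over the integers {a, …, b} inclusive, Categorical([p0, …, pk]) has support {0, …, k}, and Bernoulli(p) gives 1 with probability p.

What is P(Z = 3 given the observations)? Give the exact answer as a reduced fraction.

P(Z = 3 | obs) = 1/2

Enumerate traces; 24 have nonzero weight after conditioning:
  (V=0, W=0, U=0, Z=3, X=0, Y=2) weight 1/140
  (V=0, W=0, U=0, Z=3, X=1, Y=2) weight 1/560
  (V=0, W=0, U=1, Z=2, X=0, Y=2) weight 1/140
  (V=0, W=0, U=1, Z=2, X=1, Y=2) weight 1/560
  (V=0, W=1, U=0, Z=3, X=0, Y=2) weight 1/420
  (V=0, W=1, U=0, Z=3, X=1, Y=2) weight 1/1680
  (V=0, W=1, U=1, Z=2, X=0, Y=2) weight 1/420
  (V=0, W=1, U=1, Z=2, X=1, Y=2) weight 1/1680
  … 16 more
Group by Z:
  weight(Z=2) = 1/12
  weight(Z=3) = 1/12
Total weight = 1/12 + 1/12 = 1/6
P(Z=2 | obs) = 1/12 / 1/6 = 1/2
P(Z=3 | obs) = 1/12 / 1/6 = 1/2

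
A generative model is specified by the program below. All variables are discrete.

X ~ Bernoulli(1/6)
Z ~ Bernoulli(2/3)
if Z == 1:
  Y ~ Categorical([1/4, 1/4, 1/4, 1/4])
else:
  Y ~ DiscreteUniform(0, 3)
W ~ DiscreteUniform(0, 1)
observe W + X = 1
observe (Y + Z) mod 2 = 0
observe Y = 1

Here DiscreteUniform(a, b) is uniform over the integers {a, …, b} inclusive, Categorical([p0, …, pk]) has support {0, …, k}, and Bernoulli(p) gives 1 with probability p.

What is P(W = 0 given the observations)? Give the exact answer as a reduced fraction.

Enumerate traces; 2 have nonzero weight after conditioning:
  (X=0, Z=1, Y=1, W=1) weight 5/72
  (X=1, Z=1, Y=1, W=0) weight 1/72
Group by W:
  weight(W=0) = 1/72
  weight(W=1) = 5/72
Total weight = 1/72 + 5/72 = 1/12
P(W=0 | obs) = 1/72 / 1/12 = 1/6
P(W=1 | obs) = 5/72 / 1/12 = 5/6

P(W = 0 | obs) = 1/6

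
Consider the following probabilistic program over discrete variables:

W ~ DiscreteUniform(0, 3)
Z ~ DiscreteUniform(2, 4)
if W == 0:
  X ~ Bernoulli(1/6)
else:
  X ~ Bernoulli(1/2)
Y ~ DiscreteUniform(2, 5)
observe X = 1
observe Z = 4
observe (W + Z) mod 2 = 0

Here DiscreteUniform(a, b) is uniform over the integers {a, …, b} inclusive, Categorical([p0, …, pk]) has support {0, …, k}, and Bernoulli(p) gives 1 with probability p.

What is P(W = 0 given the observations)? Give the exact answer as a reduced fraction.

Enumerate traces; 8 have nonzero weight after conditioning:
  (W=0, Z=4, X=1, Y=2) weight 1/288
  (W=0, Z=4, X=1, Y=3) weight 1/288
  (W=0, Z=4, X=1, Y=4) weight 1/288
  (W=0, Z=4, X=1, Y=5) weight 1/288
  (W=2, Z=4, X=1, Y=2) weight 1/96
  (W=2, Z=4, X=1, Y=3) weight 1/96
  (W=2, Z=4, X=1, Y=4) weight 1/96
  (W=2, Z=4, X=1, Y=5) weight 1/96
Group by W:
  weight(W=0) = 1/72
  weight(W=2) = 1/24
Total weight = 1/72 + 1/24 = 1/18
P(W=0 | obs) = 1/72 / 1/18 = 1/4
P(W=2 | obs) = 1/24 / 1/18 = 3/4

P(W = 0 | obs) = 1/4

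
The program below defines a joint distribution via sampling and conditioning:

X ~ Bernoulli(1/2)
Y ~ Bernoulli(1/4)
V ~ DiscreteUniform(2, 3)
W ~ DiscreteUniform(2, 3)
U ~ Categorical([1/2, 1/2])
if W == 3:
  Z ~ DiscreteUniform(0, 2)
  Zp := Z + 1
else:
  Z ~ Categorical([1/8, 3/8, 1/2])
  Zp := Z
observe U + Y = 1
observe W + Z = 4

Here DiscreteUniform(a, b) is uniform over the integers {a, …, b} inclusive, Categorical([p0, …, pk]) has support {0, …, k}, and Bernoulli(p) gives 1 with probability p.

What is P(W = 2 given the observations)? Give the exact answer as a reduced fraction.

P(W = 2 | obs) = 3/5

Enumerate traces; 16 have nonzero weight after conditioning:
  (X=0, Y=0, V=2, W=2, U=1, Z=2) weight 3/128
  (X=0, Y=0, V=2, W=3, U=1, Z=1) weight 1/64
  (X=0, Y=0, V=3, W=2, U=1, Z=2) weight 3/128
  (X=0, Y=0, V=3, W=3, U=1, Z=1) weight 1/64
  (X=0, Y=1, V=2, W=2, U=0, Z=2) weight 1/128
  (X=0, Y=1, V=2, W=3, U=0, Z=1) weight 1/192
  (X=0, Y=1, V=3, W=2, U=0, Z=2) weight 1/128
  (X=0, Y=1, V=3, W=3, U=0, Z=1) weight 1/192
  … 8 more
Group by W:
  weight(W=2) = 1/8
  weight(W=3) = 1/12
Total weight = 1/8 + 1/12 = 5/24
P(W=2 | obs) = 1/8 / 5/24 = 3/5
P(W=3 | obs) = 1/12 / 5/24 = 2/5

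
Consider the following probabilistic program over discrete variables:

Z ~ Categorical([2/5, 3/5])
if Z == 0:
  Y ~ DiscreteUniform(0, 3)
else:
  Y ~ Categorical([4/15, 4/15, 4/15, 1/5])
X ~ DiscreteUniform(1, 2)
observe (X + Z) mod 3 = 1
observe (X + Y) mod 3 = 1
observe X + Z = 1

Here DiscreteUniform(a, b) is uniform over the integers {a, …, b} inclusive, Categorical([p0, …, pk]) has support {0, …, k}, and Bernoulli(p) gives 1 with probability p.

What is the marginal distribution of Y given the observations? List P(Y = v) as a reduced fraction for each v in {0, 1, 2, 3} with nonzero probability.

P(Y=0) = 1/2, P(Y=3) = 1/2

Enumerate traces; 2 have nonzero weight after conditioning:
  (Z=0, Y=0, X=1) weight 1/20
  (Z=0, Y=3, X=1) weight 1/20
Group by Y:
  weight(Y=0) = 1/20
  weight(Y=3) = 1/20
Total weight = 1/20 + 1/20 = 1/10
P(Y=0 | obs) = 1/20 / 1/10 = 1/2
P(Y=3 | obs) = 1/20 / 1/10 = 1/2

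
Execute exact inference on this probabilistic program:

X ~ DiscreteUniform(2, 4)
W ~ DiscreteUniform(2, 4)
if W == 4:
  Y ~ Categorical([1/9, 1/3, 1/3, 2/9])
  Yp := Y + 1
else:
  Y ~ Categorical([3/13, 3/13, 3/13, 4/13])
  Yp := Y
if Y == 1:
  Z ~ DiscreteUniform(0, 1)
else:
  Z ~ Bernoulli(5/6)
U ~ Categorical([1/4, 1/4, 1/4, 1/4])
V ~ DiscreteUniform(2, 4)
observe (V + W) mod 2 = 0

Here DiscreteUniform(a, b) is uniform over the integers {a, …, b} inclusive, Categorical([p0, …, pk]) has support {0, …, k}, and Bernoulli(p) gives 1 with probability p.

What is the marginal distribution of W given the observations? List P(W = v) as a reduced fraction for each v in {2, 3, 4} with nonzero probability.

P(W=2) = 2/5, P(W=3) = 1/5, P(W=4) = 2/5

Enumerate traces; 480 have nonzero weight after conditioning:
  (X=2, W=2, Y=0, Z=0, U=0, V=2) weight 1/2808
  (X=2, W=2, Y=0, Z=0, U=0, V=4) weight 1/2808
  (X=2, W=2, Y=0, Z=0, U=1, V=2) weight 1/2808
  (X=2, W=2, Y=0, Z=0, U=1, V=4) weight 1/2808
  (X=2, W=2, Y=0, Z=0, U=2, V=2) weight 1/2808
  (X=2, W=2, Y=0, Z=0, U=2, V=4) weight 1/2808
  (X=2, W=2, Y=0, Z=0, U=3, V=2) weight 1/2808
  (X=2, W=2, Y=0, Z=0, U=3, V=4) weight 1/2808
  (X=2, W=3, Y=0, Z=0, U=0, V=3) weight 1/2808
  (X=2, W=4, Y=0, Z=0, U=0, V=2) weight 1/5832
  … 470 more
Group by W:
  weight(W=2) = 2/9
  weight(W=3) = 1/9
  weight(W=4) = 2/9
Total weight = 2/9 + 1/9 + 2/9 = 5/9
P(W=2 | obs) = 2/9 / 5/9 = 2/5
P(W=3 | obs) = 1/9 / 5/9 = 1/5
P(W=4 | obs) = 2/9 / 5/9 = 2/5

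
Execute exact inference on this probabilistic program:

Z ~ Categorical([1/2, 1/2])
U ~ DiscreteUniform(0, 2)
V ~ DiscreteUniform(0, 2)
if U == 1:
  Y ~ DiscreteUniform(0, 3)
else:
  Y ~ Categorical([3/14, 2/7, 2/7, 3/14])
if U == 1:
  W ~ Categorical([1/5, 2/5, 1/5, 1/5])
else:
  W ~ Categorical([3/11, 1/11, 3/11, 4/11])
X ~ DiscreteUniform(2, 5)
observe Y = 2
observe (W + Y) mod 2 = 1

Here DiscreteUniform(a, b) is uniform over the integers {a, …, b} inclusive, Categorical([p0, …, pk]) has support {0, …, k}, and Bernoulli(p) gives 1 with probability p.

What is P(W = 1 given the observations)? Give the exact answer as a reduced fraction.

P(W = 1 | obs) = 234/631

Enumerate traces; 144 have nonzero weight after conditioning:
  (Z=0, U=0, V=0, Y=2, W=1, X=2) weight 1/2772
  (Z=0, U=0, V=0, Y=2, W=1, X=3) weight 1/2772
  (Z=0, U=0, V=0, Y=2, W=1, X=4) weight 1/2772
  (Z=0, U=0, V=0, Y=2, W=1, X=5) weight 1/2772
  (Z=0, U=0, V=0, Y=2, W=3, X=2) weight 1/693
  (Z=0, U=0, V=0, Y=2, W=3, X=3) weight 1/693
  (Z=0, U=0, V=0, Y=2, W=3, X=4) weight 1/693
  (Z=0, U=0, V=0, Y=2, W=3, X=5) weight 1/693
  … 136 more
Group by W:
  weight(W=1) = 39/770
  weight(W=3) = 397/4620
Total weight = 39/770 + 397/4620 = 631/4620
P(W=1 | obs) = 39/770 / 631/4620 = 234/631
P(W=3 | obs) = 397/4620 / 631/4620 = 397/631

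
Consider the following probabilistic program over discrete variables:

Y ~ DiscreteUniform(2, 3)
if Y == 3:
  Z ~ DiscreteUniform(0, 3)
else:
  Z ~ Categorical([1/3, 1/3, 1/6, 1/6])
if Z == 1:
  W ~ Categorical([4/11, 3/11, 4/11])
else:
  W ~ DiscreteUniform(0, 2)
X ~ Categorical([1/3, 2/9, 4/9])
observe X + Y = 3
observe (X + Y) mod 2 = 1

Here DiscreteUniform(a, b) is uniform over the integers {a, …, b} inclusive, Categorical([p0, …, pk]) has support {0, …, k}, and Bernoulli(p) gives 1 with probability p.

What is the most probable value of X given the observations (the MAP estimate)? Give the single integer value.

Enumerate traces; 24 have nonzero weight after conditioning:
  (Y=2, Z=0, W=0, X=1) weight 1/81
  (Y=2, Z=0, W=1, X=1) weight 1/81
  (Y=2, Z=0, W=2, X=1) weight 1/81
  (Y=2, Z=1, W=0, X=1) weight 4/297
  (Y=2, Z=1, W=1, X=1) weight 1/99
  (Y=2, Z=1, W=2, X=1) weight 4/297
  (Y=2, Z=2, W=0, X=1) weight 1/162
  (Y=2, Z=2, W=1, X=1) weight 1/162
  (Y=3, Z=0, W=0, X=0) weight 1/72
  … 15 more
Group by X:
  weight(X=0) = 1/6
  weight(X=1) = 1/9
Total weight = 1/6 + 1/9 = 5/18
P(X=0 | obs) = 1/6 / 5/18 = 3/5
P(X=1 | obs) = 1/9 / 5/18 = 2/5
argmax = 0

argmax_v P(X = v | obs) = 0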